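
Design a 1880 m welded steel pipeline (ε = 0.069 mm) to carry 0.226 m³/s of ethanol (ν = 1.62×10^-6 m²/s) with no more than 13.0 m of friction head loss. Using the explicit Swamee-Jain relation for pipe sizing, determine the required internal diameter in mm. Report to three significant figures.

D ≈ 398 mm

Swamee-Jain (Type III): D = 0.66·[ε^1.25·(LQ²/(gh_f))^4.75 + ν·Q^9.4·(L/(gh_f))^5.2]^0.04
LQ²/(gh_f) = 0.7529; L/(gh_f) = 14.74
Term 1 = ε^1.25·(…)^4.75 = 1.63×10^-6; Term 2 = ν·Q^9.4·(…)^5.2 = 1.64×10^-6
D = 0.66·(1.63×10^-6 + 1.64×10^-6)^0.04 = 0.3982 m = 398 mm
Check: V = 1.81 m/s, Re = 4.46×10^5, f = 0.01542, h_f = 12.2 m ≈ 13.0 m ✓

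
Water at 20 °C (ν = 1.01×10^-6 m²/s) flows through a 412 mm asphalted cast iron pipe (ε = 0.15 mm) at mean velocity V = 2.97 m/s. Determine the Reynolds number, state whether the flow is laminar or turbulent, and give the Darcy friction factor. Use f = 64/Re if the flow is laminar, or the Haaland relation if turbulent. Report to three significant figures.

Re = VD/ν = 2.970·0.412/1.01×10^-6 = 1.21×10^6
Re > 4000 → turbulent; ε/D = 3.64×10^-4
Haaland: f = 0.01606

Re ≈ 1.21×10^6; turbulent; f ≈ 0.0161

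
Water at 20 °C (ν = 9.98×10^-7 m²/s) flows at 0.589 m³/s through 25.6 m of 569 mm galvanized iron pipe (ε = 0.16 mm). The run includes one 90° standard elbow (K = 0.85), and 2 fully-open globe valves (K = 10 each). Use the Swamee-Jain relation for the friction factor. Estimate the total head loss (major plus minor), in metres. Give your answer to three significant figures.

V = 4Q/(πD²) = 2.316 m/s; V²/2g = 0.2735 m
Re = 1.32×10^6, ε/D = 2.81×10^-4 → f = 0.01541 (Swamee-Jain)
Major: h_f = f(L/D)·V²/2g = 0.01541·44.99·0.2735 = 0.1896 m
Minor: ΣK = 20.9; h_m = ΣK·V²/2g = 5.702 m
Total H_L = 0.1896 + 5.702 = 5.891 m

H_L ≈ 5.89 m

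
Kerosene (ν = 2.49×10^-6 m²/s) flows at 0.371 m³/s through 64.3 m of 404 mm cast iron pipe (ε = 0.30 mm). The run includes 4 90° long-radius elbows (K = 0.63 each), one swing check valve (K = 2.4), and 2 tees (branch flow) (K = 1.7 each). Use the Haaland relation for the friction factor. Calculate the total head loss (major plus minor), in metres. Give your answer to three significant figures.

V = 4Q/(πD²) = 2.894 m/s; V²/2g = 0.4269 m
Re = 4.70×10^5, ε/D = 7.43×10^-4 → f = 0.01901 (Haaland)
Major: h_f = f(L/D)·V²/2g = 0.01901·159.2·0.4269 = 1.291 m
Minor: ΣK = 8.32; h_m = ΣK·V²/2g = 3.552 m
Total H_L = 1.291 + 3.552 = 4.843 m

H_L ≈ 4.84 m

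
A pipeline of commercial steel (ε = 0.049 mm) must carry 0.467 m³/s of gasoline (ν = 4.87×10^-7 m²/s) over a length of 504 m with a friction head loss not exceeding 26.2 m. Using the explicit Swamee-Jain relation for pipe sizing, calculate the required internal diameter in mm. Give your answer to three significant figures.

D ≈ 344 mm

Swamee-Jain (Type III): D = 0.66·[ε^1.25·(LQ²/(gh_f))^4.75 + ν·Q^9.4·(L/(gh_f))^5.2]^0.04
LQ²/(gh_f) = 0.4277; L/(gh_f) = 1.961
Term 1 = ε^1.25·(…)^4.75 = 7.25×10^-8; Term 2 = ν·Q^9.4·(…)^5.2 = 1.26×10^-8
D = 0.66·(7.25×10^-8 + 1.26×10^-8)^0.04 = 0.3441 m = 344 mm
Check: V = 5.02 m/s, Re = 3.55×10^6, f = 0.01328, h_f = 25.0 m ≈ 26.2 m ✓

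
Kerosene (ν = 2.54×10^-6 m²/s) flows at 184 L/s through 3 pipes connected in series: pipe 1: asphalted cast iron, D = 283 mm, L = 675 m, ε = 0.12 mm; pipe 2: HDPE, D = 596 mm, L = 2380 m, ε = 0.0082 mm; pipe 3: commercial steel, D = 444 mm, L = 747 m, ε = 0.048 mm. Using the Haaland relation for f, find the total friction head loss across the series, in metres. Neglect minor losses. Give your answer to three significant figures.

Pipe 1: V = 2.925 m/s, Re = 3.26×10^5, ε/D = 4.24×10^-4, f = 0.01751, h_1 = f(L/D)V²/2g = 18.22 m
Pipe 2: V = 0.6595 m/s, Re = 1.55×10^5, ε/D = 1.38×10^-5, f = 0.01637, h_2 = f(L/D)V²/2g = 1.450 m
Pipe 3: V = 1.188 m/s, Re = 2.08×10^5, ε/D = 1.08×10^-4, f = 0.01615, h_3 = f(L/D)V²/2g = 1.956 m
Series → Q common, losses add: H = Σh = 21.62 m

H ≈ 21.6 m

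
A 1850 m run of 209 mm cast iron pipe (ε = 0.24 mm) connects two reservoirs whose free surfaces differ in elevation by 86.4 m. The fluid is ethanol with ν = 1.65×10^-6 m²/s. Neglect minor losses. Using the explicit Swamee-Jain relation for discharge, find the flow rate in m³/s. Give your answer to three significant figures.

Q ≈ 0.104 m³/s

Swamee-Jain (Type II): Q = -0.965·√(gD⁵h_f/L)·ln[ε/(3.7D) + √(3.17ν²L/(gD³h_f))]
√(gD⁵h_f/L) = √(9.81·0.209⁵·86.4/1850) = 0.01352
ε/(3.7D) = 3.10×10^-4; √(3.17ν²L/(gD³h_f)) = 4.54×10^-5
Q = -0.965·0.01352·ln(3.558×10^-4) = 0.1036 m³/s
Check: V = 3.02 m/s, Re = 3.82×10^5, f = 0.02115, h_f = 87.0 m ≈ 86.4 m ✓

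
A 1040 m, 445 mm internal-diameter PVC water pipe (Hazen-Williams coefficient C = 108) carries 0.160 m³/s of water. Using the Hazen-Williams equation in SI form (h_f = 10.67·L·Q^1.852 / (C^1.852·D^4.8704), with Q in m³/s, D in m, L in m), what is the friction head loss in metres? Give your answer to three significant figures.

h_f = 10.67·1040·0.160^1.852 / (108^1.852·0.445^4.8704) = 3.296 m

h_f ≈ 3.30 m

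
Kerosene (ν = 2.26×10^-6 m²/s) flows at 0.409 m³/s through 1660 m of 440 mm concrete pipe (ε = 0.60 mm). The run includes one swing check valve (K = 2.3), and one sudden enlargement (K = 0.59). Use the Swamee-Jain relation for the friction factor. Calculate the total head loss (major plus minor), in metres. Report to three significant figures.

H_L ≈ 31.4 m

V = 4Q/(πD²) = 2.690 m/s; V²/2g = 0.3688 m
Re = 5.24×10^5, ε/D = 0.00136 → f = 0.02178 (Swamee-Jain)
Major: h_f = f(L/D)·V²/2g = 0.02178·3773·0.3688 = 30.31 m
Minor: ΣK = 2.89; h_m = ΣK·V²/2g = 1.066 m
Total H_L = 30.31 + 1.066 = 31.37 m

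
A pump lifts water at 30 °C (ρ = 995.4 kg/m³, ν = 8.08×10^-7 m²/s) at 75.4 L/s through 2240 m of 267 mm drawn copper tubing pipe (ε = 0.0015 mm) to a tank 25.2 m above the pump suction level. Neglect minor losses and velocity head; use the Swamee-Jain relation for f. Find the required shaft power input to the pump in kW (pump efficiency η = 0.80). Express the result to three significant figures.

P_shaft ≈ 32.8 kW

V = 4Q/(πD²) = 1.347 m/s; Re = 4.45×10^5; ε/D = 5.62×10^-6; f = 0.01345
h_f = f(L/D)V²/2g = 10.43 m
Total head H = z + h_f = 25.2 + 10.43 = 35.63 m
P_hyd = ρgQH = 995.4·9.81·0.0754·35.63 = 26.23 kW
P_shaft = P_hyd/η = 26.23/0.80 = 32.79 kW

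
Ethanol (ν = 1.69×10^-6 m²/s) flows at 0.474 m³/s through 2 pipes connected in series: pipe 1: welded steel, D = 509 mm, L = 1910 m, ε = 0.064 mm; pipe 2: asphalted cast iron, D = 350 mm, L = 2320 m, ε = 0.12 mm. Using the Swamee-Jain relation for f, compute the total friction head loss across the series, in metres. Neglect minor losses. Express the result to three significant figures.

Pipe 1: V = 2.329 m/s, Re = 7.02×10^5, ε/D = 1.26×10^-4, f = 0.01428, h_1 = f(L/D)V²/2g = 14.82 m
Pipe 2: V = 4.927 m/s, Re = 1.02×10^6, ε/D = 3.43×10^-4, f = 0.01611, h_2 = f(L/D)V²/2g = 132.1 m
Series → Q common, losses add: H = Σh = 147.0 m

H ≈ 147 m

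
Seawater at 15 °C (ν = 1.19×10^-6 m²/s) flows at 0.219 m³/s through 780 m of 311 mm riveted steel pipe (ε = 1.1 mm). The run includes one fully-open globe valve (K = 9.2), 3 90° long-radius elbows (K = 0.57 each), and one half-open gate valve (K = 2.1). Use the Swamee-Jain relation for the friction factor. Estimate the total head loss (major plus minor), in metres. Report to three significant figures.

H_L ≈ 34.9 m

V = 4Q/(πD²) = 2.883 m/s; V²/2g = 0.4236 m
Re = 7.53×10^5, ε/D = 0.00354 → f = 0.02766 (Swamee-Jain)
Major: h_f = f(L/D)·V²/2g = 0.02766·2508·0.4236 = 29.39 m
Minor: ΣK = 13.0; h_m = ΣK·V²/2g = 5.511 m
Total H_L = 29.39 + 5.511 = 34.90 m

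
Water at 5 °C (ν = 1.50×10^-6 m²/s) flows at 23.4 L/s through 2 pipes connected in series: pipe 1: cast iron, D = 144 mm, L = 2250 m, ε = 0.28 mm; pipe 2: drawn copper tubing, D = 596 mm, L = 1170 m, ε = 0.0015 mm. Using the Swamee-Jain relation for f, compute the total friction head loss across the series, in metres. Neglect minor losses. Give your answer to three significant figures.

Pipe 1: V = 1.437 m/s, Re = 1.38×10^5, ε/D = 0.00194, f = 0.02473, h_1 = f(L/D)V²/2g = 40.66 m
Pipe 2: V = 0.08388 m/s, Re = 3.33×10^4, ε/D = 2.52×10^-6, f = 0.02280, h_2 = f(L/D)V²/2g = 0.01605 m
Series → Q common, losses add: H = Σh = 40.67 m

H ≈ 40.7 m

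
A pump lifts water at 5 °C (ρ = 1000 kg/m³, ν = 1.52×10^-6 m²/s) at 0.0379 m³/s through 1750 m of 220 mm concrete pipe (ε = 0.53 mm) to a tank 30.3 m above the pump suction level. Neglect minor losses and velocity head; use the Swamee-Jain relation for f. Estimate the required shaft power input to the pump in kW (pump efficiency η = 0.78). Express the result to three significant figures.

V = 4Q/(πD²) = 0.9970 m/s; Re = 1.44×10^5; ε/D = 0.00241; f = 0.02590
h_f = f(L/D)V²/2g = 10.44 m
Total head H = z + h_f = 30.3 + 10.44 = 40.74 m
P_hyd = ρgQH = 1000·9.81·0.0379·40.74 = 15.15 kW
P_shaft = P_hyd/η = 15.15/0.78 = 19.42 kW

P_shaft ≈ 19.4 kW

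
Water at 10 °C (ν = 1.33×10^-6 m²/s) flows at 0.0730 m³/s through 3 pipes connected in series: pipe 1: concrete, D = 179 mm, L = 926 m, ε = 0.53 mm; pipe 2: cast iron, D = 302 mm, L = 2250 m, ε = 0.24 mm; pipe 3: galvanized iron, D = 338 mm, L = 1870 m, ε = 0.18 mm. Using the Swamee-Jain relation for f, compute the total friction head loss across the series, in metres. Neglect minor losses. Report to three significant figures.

Pipe 1: V = 2.901 m/s, Re = 3.90×10^5, ε/D = 0.00296, f = 0.02655, h_1 = f(L/D)V²/2g = 58.90 m
Pipe 2: V = 1.019 m/s, Re = 2.31×10^5, ε/D = 7.95×10^-4, f = 0.02015, h_2 = f(L/D)V²/2g = 7.945 m
Pipe 3: V = 0.8136 m/s, Re = 2.07×10^5, ε/D = 5.33×10^-4, f = 0.01905, h_3 = f(L/D)V²/2g = 3.555 m
Series → Q common, losses add: H = Σh = 70.40 m

H ≈ 70.4 m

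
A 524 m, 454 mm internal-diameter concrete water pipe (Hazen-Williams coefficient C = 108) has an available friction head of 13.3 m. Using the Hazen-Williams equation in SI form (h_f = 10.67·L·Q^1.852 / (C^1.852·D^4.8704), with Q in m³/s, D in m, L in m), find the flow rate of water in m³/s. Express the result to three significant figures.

Rearranging: Q = [h_f·C^1.852·D^4.8704 / (10.67·L)]^(1/1.852)
Q = [13.3·108^1.852·0.454^4.8704 / (10.67·524)]^0.540 = 0.5187 m³/s

Q ≈ 0.519 m³/s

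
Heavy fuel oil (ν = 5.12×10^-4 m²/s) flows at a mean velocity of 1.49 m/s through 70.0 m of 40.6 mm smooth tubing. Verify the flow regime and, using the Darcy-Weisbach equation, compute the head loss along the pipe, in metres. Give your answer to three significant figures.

h_f ≈ 106 m

Re = VD/ν = 1.49·0.04060/5.12×10^-4 = 118 → laminar (Re < 2300)
f = 64/Re = 0.5417
h_f = f(L/D)V²/(2g) = 0.5417·(70.0/0.04060)·1.49²/(2·9.81) = 105.7 m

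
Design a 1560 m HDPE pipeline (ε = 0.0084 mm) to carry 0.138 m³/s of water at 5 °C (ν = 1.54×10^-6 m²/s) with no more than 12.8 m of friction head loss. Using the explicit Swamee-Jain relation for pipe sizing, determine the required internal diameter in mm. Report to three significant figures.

D ≈ 311 mm

Swamee-Jain (Type III): D = 0.66·[ε^1.25·(LQ²/(gh_f))^4.75 + ν·Q^9.4·(L/(gh_f))^5.2]^0.04
LQ²/(gh_f) = 0.2366; L/(gh_f) = 12.42
Term 1 = ε^1.25·(…)^4.75 = 4.81×10^-10; Term 2 = ν·Q^9.4·(…)^5.2 = 6.20×10^-9
D = 0.66·(4.81×10^-10 + 6.20×10^-9)^0.04 = 0.3108 m = 311 mm
Check: V = 1.82 m/s, Re = 3.67×10^5, f = 0.01420, h_f = 12.0 m ≈ 12.8 m ✓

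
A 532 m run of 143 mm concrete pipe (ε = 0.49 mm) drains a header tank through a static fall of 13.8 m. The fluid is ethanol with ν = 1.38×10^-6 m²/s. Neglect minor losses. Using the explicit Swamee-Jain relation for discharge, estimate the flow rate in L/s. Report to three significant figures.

Swamee-Jain (Type II): Q = -0.965·√(gD⁵h_f/L)·ln[ε/(3.7D) + √(3.17ν²L/(gD³h_f))]
√(gD⁵h_f/L) = √(9.81·0.143⁵·13.8/532) = 0.003901
ε/(3.7D) = 9.26×10^-4; √(3.17ν²L/(gD³h_f)) = 9.01×10^-5
Q = -0.965·0.003901·ln(0.001016) = 0.02594 m³/s
Check: V = 1.62 m/s, Re = 1.67×10^5, f = 0.02810, h_f = 13.9 m ≈ 13.8 m ✓

Q ≈ 25.9 L/s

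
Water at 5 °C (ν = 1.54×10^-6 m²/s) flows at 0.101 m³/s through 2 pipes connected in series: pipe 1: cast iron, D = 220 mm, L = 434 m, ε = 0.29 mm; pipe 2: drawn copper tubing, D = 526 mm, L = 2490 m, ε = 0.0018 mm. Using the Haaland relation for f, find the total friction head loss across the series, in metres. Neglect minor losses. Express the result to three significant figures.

H ≈ 16.2 m

Pipe 1: V = 2.657 m/s, Re = 3.80×10^5, ε/D = 0.00132, f = 0.02163, h_1 = f(L/D)V²/2g = 15.35 m
Pipe 2: V = 0.4648 m/s, Re = 1.59×10^5, ε/D = 3.42×10^-6, f = 0.01624, h_2 = f(L/D)V²/2g = 0.8463 m
Series → Q common, losses add: H = Σh = 16.20 m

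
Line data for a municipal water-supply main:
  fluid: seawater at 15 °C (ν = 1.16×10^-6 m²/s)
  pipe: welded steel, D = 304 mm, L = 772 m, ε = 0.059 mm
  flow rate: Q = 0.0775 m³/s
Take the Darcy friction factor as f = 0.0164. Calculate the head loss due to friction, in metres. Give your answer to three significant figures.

V = 4Q/(πD²) = 4·0.0775/(π·0.304²) = 1.068 m/s
h_f = f(L/D)V²/(2g) = 0.01640·(772/0.304)·1.068²/(2·9.81) = 2.420 m

h_f ≈ 2.42 m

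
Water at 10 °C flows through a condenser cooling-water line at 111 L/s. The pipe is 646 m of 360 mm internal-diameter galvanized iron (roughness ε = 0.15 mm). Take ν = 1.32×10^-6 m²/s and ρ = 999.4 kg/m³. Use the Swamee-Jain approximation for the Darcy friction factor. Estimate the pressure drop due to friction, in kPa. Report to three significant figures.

Δp ≈ 19.0 kPa

V = 4Q/(πD²) = 4·0.111/(π·0.360²) = 1.091 m/s
Re = VD/ν = 1.091·0.360/1.32×10^-6 = 2.97×10^5 → turbulent
ε/D = 0.15/360 = 4.17×10^-4
Swamee-Jain: f = 0.01784
h_f = f(L/D)V²/(2g) = 0.01784·(646/0.360)·1.091²/(2·9.81) = 1.941 m
Δp = ρg·h_f = 999.4·9.81·1.941 = 19.03 kPa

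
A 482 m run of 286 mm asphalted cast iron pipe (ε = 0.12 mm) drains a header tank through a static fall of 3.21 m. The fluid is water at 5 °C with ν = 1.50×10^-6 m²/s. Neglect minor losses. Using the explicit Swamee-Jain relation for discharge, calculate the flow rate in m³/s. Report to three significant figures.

Q ≈ 0.0929 m³/s

Swamee-Jain (Type II): Q = -0.965·√(gD⁵h_f/L)·ln[ε/(3.7D) + √(3.17ν²L/(gD³h_f))]
√(gD⁵h_f/L) = √(9.81·0.286⁵·3.21/482) = 0.01118
ε/(3.7D) = 1.13×10^-4; √(3.17ν²L/(gD³h_f)) = 6.83×10^-5
Q = -0.965·0.01118·ln(1.817×10^-4) = 0.09293 m³/s
Check: V = 1.45 m/s, Re = 2.76×10^5, f = 0.01797, h_f = 3.23 m ≈ 3.21 m ✓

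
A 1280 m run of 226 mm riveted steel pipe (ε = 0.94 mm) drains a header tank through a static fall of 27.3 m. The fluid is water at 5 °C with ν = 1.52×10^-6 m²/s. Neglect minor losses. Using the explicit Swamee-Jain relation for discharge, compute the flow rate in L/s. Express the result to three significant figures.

Q ≈ 72.3 L/s

Swamee-Jain (Type II): Q = -0.965·√(gD⁵h_f/L)·ln[ε/(3.7D) + √(3.17ν²L/(gD³h_f))]
√(gD⁵h_f/L) = √(9.81·0.226⁵·27.3/1280) = 0.01111
ε/(3.7D) = 0.00112; √(3.17ν²L/(gD³h_f)) = 5.51×10^-5
Q = -0.965·0.01111·ln(0.001179) = 0.07227 m³/s
Check: V = 1.80 m/s, Re = 2.68×10^5, f = 0.02930, h_f = 27.4 m ≈ 27.3 m ✓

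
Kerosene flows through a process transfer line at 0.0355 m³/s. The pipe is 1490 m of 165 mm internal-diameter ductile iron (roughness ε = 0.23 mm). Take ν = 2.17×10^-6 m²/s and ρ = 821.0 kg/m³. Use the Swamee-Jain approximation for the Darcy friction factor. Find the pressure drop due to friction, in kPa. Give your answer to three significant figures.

Δp ≈ 237 kPa

V = 4Q/(πD²) = 4·0.0355/(π·0.165²) = 1.660 m/s
Re = VD/ν = 1.660·0.165/2.17×10^-6 = 1.26×10^5 → turbulent
ε/D = 0.23/165 = 0.00139
Swamee-Jain: f = 0.02323
h_f = f(L/D)V²/(2g) = 0.02323·(1490/0.165)·1.660²/(2·9.81) = 29.47 m
Δp = ρg·h_f = 821.0·9.81·29.47 = 237.3 kPa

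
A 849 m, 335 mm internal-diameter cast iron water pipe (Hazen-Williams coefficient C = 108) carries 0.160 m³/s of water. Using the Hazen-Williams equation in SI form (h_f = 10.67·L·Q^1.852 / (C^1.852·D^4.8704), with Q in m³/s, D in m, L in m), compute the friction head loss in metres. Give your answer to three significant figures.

h_f ≈ 10.7 m

h_f = 10.67·849·0.160^1.852 / (108^1.852·0.335^4.8704) = 10.73 m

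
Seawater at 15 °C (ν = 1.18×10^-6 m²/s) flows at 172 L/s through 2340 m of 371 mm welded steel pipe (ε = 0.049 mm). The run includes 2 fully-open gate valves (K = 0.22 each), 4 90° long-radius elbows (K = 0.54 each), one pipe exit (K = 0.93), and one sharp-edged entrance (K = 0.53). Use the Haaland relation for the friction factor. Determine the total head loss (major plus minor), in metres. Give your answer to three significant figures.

H_L ≈ 12.4 m

V = 4Q/(πD²) = 1.591 m/s; V²/2g = 0.1290 m
Re = 5.00×10^5, ε/D = 1.32×10^-4 → f = 0.01461 (Haaland)
Major: h_f = f(L/D)·V²/2g = 0.01461·6307·0.1290 = 11.89 m
Minor: ΣK = 4.06; h_m = ΣK·V²/2g = 0.5239 m
Total H_L = 11.89 + 0.5239 = 12.42 m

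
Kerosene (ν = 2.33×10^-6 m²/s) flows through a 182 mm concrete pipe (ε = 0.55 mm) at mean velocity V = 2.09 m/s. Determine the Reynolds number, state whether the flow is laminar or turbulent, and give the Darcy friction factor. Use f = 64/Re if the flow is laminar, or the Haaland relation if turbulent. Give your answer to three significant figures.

Re = VD/ν = 2.090·0.182/2.33×10^-6 = 1.63×10^5
Re > 4000 → turbulent; ε/D = 0.00302
Haaland: f = 0.02700

Re ≈ 1.63×10^5; turbulent; f ≈ 0.0270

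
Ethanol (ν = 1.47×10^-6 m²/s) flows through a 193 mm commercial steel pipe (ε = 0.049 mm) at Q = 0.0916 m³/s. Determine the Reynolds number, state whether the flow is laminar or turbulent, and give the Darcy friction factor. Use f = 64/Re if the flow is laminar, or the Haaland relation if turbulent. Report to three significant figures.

V = 4Q/(πD²) = 3.131 m/s
Re = VD/ν = 3.131·0.193/1.47×10^-6 = 4.11×10^5
Re > 4000 → turbulent; ε/D = 2.54×10^-4
Haaland: f = 0.01601

Re ≈ 4.11×10^5; turbulent; f ≈ 0.0160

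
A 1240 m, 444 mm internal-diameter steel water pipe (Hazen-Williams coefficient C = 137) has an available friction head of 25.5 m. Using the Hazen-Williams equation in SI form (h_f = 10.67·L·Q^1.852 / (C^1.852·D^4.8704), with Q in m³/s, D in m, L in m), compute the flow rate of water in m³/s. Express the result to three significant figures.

Rearranging: Q = [h_f·C^1.852·D^4.8704 / (10.67·L)]^(1/1.852)
Q = [25.5·137^1.852·0.444^4.8704 / (10.67·1240)]^0.540 = 0.5539 m³/s

Q ≈ 0.554 m³/s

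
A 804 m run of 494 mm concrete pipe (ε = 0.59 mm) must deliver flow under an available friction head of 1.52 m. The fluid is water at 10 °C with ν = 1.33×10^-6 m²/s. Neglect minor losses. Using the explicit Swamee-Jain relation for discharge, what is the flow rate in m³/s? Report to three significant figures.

Swamee-Jain (Type II): Q = -0.965·√(gD⁵h_f/L)·ln[ε/(3.7D) + √(3.17ν²L/(gD³h_f))]
√(gD⁵h_f/L) = √(9.81·0.494⁵·1.52/804) = 0.02336
ε/(3.7D) = 3.23×10^-4; √(3.17ν²L/(gD³h_f)) = 5.01×10^-5
Q = -0.965·0.02336·ln(3.729×10^-4) = 0.1779 m³/s
Check: V = 0.928 m/s, Re = 3.45×10^5, f = 0.02141, h_f = 1.53 m ≈ 1.52 m ✓

Q ≈ 0.178 m³/s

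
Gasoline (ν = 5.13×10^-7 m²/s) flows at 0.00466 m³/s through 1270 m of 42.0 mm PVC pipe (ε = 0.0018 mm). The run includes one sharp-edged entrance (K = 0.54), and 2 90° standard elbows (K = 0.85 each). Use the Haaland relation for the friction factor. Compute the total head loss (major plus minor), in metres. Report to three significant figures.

V = 4Q/(πD²) = 3.364 m/s; V²/2g = 0.5766 m
Re = 2.75×10^5, ε/D = 4.29×10^-5 → f = 0.01493 (Haaland)
Major: h_f = f(L/D)·V²/2g = 0.01493·30238·0.5766 = 260.3 m
Minor: ΣK = 2.24; h_m = ΣK·V²/2g = 1.292 m
Total H_L = 260.3 + 1.292 = 261.6 m

H_L ≈ 262 m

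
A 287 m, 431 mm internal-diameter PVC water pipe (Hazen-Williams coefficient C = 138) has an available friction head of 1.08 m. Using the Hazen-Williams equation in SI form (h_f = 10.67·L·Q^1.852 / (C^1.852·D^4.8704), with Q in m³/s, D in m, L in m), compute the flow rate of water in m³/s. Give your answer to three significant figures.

Rearranging: Q = [h_f·C^1.852·D^4.8704 / (10.67·L)]^(1/1.852)
Q = [1.08·138^1.852·0.431^4.8704 / (10.67·287)]^0.540 = 0.2062 m³/s

Q ≈ 0.206 m³/s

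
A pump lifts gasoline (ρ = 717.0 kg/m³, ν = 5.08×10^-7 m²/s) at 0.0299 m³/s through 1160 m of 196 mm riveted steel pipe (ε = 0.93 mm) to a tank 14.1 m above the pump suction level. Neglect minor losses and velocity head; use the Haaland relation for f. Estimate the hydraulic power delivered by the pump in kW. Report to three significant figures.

V = 4Q/(πD²) = 0.9910 m/s; Re = 3.82×10^5; ε/D = 0.00474; f = 0.03019
h_f = f(L/D)V²/2g = 8.942 m
Total head H = z + h_f = 14.1 + 8.942 = 23.04 m
P_hyd = ρgQH = 717.0·9.81·0.0299·23.04 = 4.846 kW

P_hyd ≈ 4.85 kW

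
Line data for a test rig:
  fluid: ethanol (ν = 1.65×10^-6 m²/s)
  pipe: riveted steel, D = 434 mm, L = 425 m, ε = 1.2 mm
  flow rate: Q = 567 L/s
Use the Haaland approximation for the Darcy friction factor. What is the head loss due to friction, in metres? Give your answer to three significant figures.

V = 4Q/(πD²) = 4·0.567/(π·0.434²) = 3.833 m/s
Re = VD/ν = 3.833·0.434/1.65×10^-6 = 1.01×10^6 → turbulent
ε/D = 1.2/434 = 0.00276
Haaland: f = 0.02576
h_f = f(L/D)V²/(2g) = 0.02576·(425/0.434)·3.833²/(2·9.81) = 18.88 m

h_f ≈ 18.9 m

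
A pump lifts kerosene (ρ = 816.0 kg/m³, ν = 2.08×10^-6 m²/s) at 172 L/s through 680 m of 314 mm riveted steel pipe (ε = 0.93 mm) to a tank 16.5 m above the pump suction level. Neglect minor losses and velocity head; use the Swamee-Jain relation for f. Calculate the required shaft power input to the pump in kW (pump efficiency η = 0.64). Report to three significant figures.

V = 4Q/(πD²) = 2.221 m/s; Re = 3.35×10^5; ε/D = 0.00296; f = 0.02662
h_f = f(L/D)V²/2g = 14.49 m
Total head H = z + h_f = 16.5 + 14.49 = 30.99 m
P_hyd = ρgQH = 816.0·9.81·0.172·30.99 = 42.67 kW
P_shaft = P_hyd/η = 42.67/0.64 = 66.68 kW

P_shaft ≈ 66.7 kW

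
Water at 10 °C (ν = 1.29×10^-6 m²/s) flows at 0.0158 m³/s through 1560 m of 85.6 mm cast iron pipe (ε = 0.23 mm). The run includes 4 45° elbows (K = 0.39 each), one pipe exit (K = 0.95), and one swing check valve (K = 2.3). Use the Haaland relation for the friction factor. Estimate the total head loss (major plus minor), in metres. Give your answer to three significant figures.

H_L ≈ 185 m

V = 4Q/(πD²) = 2.745 m/s; V²/2g = 0.3842 m
Re = 1.82×10^5, ε/D = 0.00269 → f = 0.02613 (Haaland)
Major: h_f = f(L/D)·V²/2g = 0.02613·18224·0.3842 = 183.0 m
Minor: ΣK = 4.81; h_m = ΣK·V²/2g = 1.848 m
Total H_L = 183.0 + 1.848 = 184.8 m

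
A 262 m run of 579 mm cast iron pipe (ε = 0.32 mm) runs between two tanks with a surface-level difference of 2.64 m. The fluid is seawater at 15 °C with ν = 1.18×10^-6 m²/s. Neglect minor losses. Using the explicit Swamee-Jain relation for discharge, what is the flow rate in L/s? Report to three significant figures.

Swamee-Jain (Type II): Q = -0.965·√(gD⁵h_f/L)·ln[ε/(3.7D) + √(3.17ν²L/(gD³h_f))]
√(gD⁵h_f/L) = √(9.81·0.579⁵·2.64/262) = 0.08020
ε/(3.7D) = 1.49×10^-4; √(3.17ν²L/(gD³h_f)) = 1.52×10^-5
Q = -0.965·0.08020·ln(1.645×10^-4) = 0.6743 m³/s
Check: V = 2.56 m/s, Re = 1.26×10^6, f = 0.01755, h_f = 2.65 m ≈ 2.64 m ✓

Q ≈ 674 L/s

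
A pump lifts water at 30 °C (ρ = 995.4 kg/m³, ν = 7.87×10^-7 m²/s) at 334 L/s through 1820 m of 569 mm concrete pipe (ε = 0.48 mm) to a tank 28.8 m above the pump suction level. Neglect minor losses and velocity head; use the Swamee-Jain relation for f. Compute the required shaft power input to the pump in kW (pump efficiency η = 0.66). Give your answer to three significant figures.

P_shaft ≈ 169 kW

V = 4Q/(πD²) = 1.314 m/s; Re = 9.50×10^5; ε/D = 8.44×10^-4; f = 0.01930
h_f = f(L/D)V²/2g = 5.430 m
Total head H = z + h_f = 28.8 + 5.430 = 34.23 m
P_hyd = ρgQH = 995.4·9.81·0.334·34.23 = 111.6 kW
P_shaft = P_hyd/η = 111.6/0.66 = 169.1 kW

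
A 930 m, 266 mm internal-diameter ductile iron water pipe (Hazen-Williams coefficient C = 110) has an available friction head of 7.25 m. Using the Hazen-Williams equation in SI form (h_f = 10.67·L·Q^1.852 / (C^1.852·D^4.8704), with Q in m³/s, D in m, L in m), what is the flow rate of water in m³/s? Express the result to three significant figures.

Q ≈ 0.0685 m³/s

Rearranging: Q = [h_f·C^1.852·D^4.8704 / (10.67·L)]^(1/1.852)
Q = [7.25·110^1.852·0.266^4.8704 / (10.67·930)]^0.540 = 0.06847 m³/s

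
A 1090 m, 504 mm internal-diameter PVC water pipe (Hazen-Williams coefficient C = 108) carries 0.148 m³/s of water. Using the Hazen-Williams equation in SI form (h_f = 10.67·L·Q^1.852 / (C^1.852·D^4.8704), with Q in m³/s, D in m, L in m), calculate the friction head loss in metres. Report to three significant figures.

h_f = 10.67·1090·0.148^1.852 / (108^1.852·0.504^4.8704) = 1.630 m

h_f ≈ 1.63 m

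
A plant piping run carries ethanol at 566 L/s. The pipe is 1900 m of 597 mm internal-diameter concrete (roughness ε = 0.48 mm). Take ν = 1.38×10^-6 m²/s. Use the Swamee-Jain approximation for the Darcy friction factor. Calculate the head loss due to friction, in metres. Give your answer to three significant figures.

V = 4Q/(πD²) = 4·0.566/(π·0.597²) = 2.022 m/s
Re = VD/ν = 2.022·0.597/1.38×10^-6 = 8.75×10^5 → turbulent
ε/D = 0.48/597 = 8.04×10^-4
Swamee-Jain: f = 0.01914
h_f = f(L/D)V²/(2g) = 0.01914·(1900/0.597)·2.022²/(2·9.81) = 12.69 m

h_f ≈ 12.7 m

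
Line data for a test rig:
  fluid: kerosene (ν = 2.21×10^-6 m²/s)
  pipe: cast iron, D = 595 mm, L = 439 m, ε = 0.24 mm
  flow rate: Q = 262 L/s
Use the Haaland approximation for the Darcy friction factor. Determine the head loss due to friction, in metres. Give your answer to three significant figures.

h_f ≈ 0.592 m

V = 4Q/(πD²) = 4·0.262/(π·0.595²) = 0.9423 m/s
Re = VD/ν = 0.9423·0.595/2.21×10^-6 = 2.54×10^5 → turbulent
ε/D = 0.24/595 = 4.03×10^-4
Haaland: f = 0.01772
h_f = f(L/D)V²/(2g) = 0.01772·(439/0.595)·0.9423²/(2·9.81) = 0.5918 m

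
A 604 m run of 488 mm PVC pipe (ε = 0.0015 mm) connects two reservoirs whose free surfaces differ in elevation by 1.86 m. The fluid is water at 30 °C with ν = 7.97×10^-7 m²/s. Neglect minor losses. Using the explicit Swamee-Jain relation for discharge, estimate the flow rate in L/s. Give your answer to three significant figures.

Swamee-Jain (Type II): Q = -0.965·√(gD⁵h_f/L)·ln[ε/(3.7D) + √(3.17ν²L/(gD³h_f))]
√(gD⁵h_f/L) = √(9.81·0.488⁵·1.86/604) = 0.02891
ε/(3.7D) = 8.31×10^-7; √(3.17ν²L/(gD³h_f)) = 2.39×10^-5
Q = -0.965·0.02891·ln(2.478×10^-5) = 0.2959 m³/s
Check: V = 1.58 m/s, Re = 9.69×10^5, f = 0.01175, h_f = 1.85 m ≈ 1.86 m ✓

Q ≈ 296 L/s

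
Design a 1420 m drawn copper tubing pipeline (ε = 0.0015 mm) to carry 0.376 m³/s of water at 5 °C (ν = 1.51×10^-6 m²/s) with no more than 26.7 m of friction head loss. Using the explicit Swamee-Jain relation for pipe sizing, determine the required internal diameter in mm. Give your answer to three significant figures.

D ≈ 380 mm

Swamee-Jain (Type III): D = 0.66·[ε^1.25·(LQ²/(gh_f))^4.75 + ν·Q^9.4·(L/(gh_f))^5.2]^0.04
LQ²/(gh_f) = 0.7664; L/(gh_f) = 5.421
Term 1 = ε^1.25·(…)^4.75 = 1.48×10^-8; Term 2 = ν·Q^9.4·(…)^5.2 = 1.01×10^-6
D = 0.66·(1.48×10^-8 + 1.01×10^-6)^0.04 = 0.3801 m = 380 mm
Check: V = 3.31 m/s, Re = 8.34×10^5, f = 0.01206, h_f = 25.2 m ≈ 26.7 m ✓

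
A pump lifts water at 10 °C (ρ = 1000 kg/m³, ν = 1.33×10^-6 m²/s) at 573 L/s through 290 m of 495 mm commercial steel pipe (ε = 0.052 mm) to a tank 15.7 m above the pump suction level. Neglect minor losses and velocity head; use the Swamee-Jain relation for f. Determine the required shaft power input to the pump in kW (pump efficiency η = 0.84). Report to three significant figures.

P_shaft ≈ 129 kW

V = 4Q/(πD²) = 2.978 m/s; Re = 1.11×10^6; ε/D = 1.05×10^-4; f = 0.01347
h_f = f(L/D)V²/2g = 3.566 m
Total head H = z + h_f = 15.7 + 3.566 = 19.27 m
P_hyd = ρgQH = 1000·9.81·0.573·19.27 = 108.3 kW
P_shaft = P_hyd/η = 108.3/0.84 = 128.9 kW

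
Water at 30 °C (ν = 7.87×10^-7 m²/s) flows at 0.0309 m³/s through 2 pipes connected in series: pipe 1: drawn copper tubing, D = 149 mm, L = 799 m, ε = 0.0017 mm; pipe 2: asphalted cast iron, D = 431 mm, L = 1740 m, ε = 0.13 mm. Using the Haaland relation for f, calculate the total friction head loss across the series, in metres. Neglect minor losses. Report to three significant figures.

Pipe 1: V = 1.772 m/s, Re = 3.36×10^5, ε/D = 1.14×10^-5, f = 0.01415, h_1 = f(L/D)V²/2g = 12.14 m
Pipe 2: V = 0.2118 m/s, Re = 1.16×10^5, ε/D = 3.02×10^-4, f = 0.01879, h_2 = f(L/D)V²/2g = 0.1734 m
Series → Q common, losses add: H = Σh = 12.32 m

H ≈ 12.3 m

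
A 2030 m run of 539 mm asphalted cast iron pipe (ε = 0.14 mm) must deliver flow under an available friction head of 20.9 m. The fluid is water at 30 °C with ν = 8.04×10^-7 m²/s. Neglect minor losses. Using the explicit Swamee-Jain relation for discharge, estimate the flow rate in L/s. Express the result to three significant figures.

Swamee-Jain (Type II): Q = -0.965·√(gD⁵h_f/L)·ln[ε/(3.7D) + √(3.17ν²L/(gD³h_f))]
√(gD⁵h_f/L) = √(9.81·0.539⁵·20.9/2030) = 0.06778
ε/(3.7D) = 7.02×10^-5; √(3.17ν²L/(gD³h_f)) = 1.14×10^-5
Q = -0.965·0.06778·ln(8.158×10^-5) = 0.6158 m³/s
Check: V = 2.70 m/s, Re = 1.81×10^6, f = 0.01503, h_f = 21.0 m ≈ 20.9 m ✓

Q ≈ 616 L/s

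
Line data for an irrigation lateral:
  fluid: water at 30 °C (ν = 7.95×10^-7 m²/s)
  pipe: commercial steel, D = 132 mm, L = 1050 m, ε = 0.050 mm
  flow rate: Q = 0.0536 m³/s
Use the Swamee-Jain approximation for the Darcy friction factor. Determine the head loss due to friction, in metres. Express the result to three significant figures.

V = 4Q/(πD²) = 4·0.0536/(π·0.132²) = 3.917 m/s
Re = VD/ν = 3.917·0.132/7.95×10^-7 = 6.50×10^5 → turbulent
ε/D = 0.050/132 = 3.79×10^-4
Swamee-Jain: f = 0.01672
h_f = f(L/D)V²/(2g) = 0.01672·(1050/0.132)·3.917²/(2·9.81) = 104.0 m

h_f ≈ 104 m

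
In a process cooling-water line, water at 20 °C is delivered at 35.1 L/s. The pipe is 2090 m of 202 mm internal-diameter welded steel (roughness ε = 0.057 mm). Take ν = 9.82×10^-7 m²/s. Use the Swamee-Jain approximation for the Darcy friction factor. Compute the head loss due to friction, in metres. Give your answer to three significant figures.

V = 4Q/(πD²) = 4·0.0351/(π·0.202²) = 1.095 m/s
Re = VD/ν = 1.095·0.202/9.82×10^-7 = 2.25×10^5 → turbulent
ε/D = 0.057/202 = 2.82×10^-4
Swamee-Jain: f = 0.01744
h_f = f(L/D)V²/(2g) = 0.01744·(2090/0.202)·1.095²/(2·9.81) = 11.03 m

h_f ≈ 11.0 m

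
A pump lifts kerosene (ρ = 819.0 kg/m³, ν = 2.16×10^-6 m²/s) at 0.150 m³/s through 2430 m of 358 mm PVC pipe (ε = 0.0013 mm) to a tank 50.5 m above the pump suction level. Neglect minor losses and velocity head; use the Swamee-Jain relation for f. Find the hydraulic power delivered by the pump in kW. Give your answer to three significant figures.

V = 4Q/(πD²) = 1.490 m/s; Re = 2.47×10^5; ε/D = 3.63×10^-6; f = 0.01495
h_f = f(L/D)V²/2g = 11.49 m
Total head H = z + h_f = 50.5 + 11.49 = 61.99 m
P_hyd = ρgQH = 819.0·9.81·0.150·61.99 = 74.70 kW

P_hyd ≈ 74.7 kW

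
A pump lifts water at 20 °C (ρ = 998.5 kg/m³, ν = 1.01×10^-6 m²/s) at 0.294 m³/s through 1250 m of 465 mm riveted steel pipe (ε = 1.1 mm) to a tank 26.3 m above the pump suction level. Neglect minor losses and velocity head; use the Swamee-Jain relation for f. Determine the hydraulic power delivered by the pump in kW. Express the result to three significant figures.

V = 4Q/(πD²) = 1.731 m/s; Re = 7.97×10^5; ε/D = 0.00237; f = 0.02479
h_f = f(L/D)V²/2g = 10.18 m
Total head H = z + h_f = 26.3 + 10.18 = 36.48 m
P_hyd = ρgQH = 998.5·9.81·0.294·36.48 = 105.1 kW

P_hyd ≈ 105 kW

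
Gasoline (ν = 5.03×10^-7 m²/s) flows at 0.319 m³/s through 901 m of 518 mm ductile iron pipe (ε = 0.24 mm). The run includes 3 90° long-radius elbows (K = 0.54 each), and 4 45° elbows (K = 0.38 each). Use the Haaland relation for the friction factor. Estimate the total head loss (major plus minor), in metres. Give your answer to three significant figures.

V = 4Q/(πD²) = 1.514 m/s; V²/2g = 0.1168 m
Re = 1.56×10^6, ε/D = 4.63×10^-4 → f = 0.01675 (Haaland)
Major: h_f = f(L/D)·V²/2g = 0.01675·1739·0.1168 = 3.403 m
Minor: ΣK = 3.14; h_m = ΣK·V²/2g = 0.3667 m
Total H_L = 3.403 + 0.3667 = 3.770 m

H_L ≈ 3.77 m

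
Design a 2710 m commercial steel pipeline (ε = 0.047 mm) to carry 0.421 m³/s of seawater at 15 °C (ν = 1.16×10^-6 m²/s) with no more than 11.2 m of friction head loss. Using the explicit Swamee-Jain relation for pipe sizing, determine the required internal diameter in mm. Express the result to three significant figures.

D ≈ 549 mm

Swamee-Jain (Type III): D = 0.66·[ε^1.25·(LQ²/(gh_f))^4.75 + ν·Q^9.4·(L/(gh_f))^5.2]^0.04
LQ²/(gh_f) = 4.372; L/(gh_f) = 24.67
Term 1 = ε^1.25·(…)^4.75 = 0.00430; Term 2 = ν·Q^9.4·(…)^5.2 = 0.00591
D = 0.66·(0.00430 + 0.00591)^0.04 = 0.5494 m = 549 mm
Check: V = 1.78 m/s, Re = 8.41×10^5, f = 0.01350, h_f = 10.7 m ≈ 11.2 m ✓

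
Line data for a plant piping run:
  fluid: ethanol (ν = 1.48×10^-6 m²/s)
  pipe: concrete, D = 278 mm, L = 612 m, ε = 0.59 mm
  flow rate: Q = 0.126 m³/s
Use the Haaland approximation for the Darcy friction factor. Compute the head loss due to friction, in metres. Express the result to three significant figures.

V = 4Q/(πD²) = 4·0.126/(π·0.278²) = 2.076 m/s
Re = VD/ν = 2.076·0.278/1.48×10^-6 = 3.90×10^5 → turbulent
ε/D = 0.59/278 = 0.00212
Haaland: f = 0.02424
h_f = f(L/D)V²/(2g) = 0.02424·(612/0.278)·2.076²/(2·9.81) = 11.72 m

h_f ≈ 11.7 m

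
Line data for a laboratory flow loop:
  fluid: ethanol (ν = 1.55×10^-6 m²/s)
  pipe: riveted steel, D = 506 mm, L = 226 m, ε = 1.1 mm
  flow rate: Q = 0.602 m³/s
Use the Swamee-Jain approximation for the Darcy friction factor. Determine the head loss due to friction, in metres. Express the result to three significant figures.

h_f ≈ 4.94 m

V = 4Q/(πD²) = 4·0.602/(π·0.506²) = 2.994 m/s
Re = VD/ν = 2.994·0.506/1.55×10^-6 = 9.77×10^5 → turbulent
ε/D = 1.1/506 = 0.00217
Swamee-Jain: f = 0.02420
h_f = f(L/D)V²/(2g) = 0.02420·(226/0.506)·2.994²/(2·9.81) = 4.937 m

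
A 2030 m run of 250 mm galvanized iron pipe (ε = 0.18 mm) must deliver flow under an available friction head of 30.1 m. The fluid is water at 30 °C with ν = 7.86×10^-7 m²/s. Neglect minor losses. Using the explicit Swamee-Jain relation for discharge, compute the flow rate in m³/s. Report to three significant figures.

Swamee-Jain (Type II): Q = -0.965·√(gD⁵h_f/L)·ln[ε/(3.7D) + √(3.17ν²L/(gD³h_f))]
√(gD⁵h_f/L) = √(9.81·0.250⁵·30.1/2030) = 0.01192
ε/(3.7D) = 1.95×10^-4; √(3.17ν²L/(gD³h_f)) = 2.94×10^-5
Q = -0.965·0.01192·ln(2.239×10^-4) = 0.09666 m³/s
Check: V = 1.97 m/s, Re = 6.26×10^5, f = 0.01887, h_f = 30.3 m ≈ 30.1 m ✓

Q ≈ 0.0967 m³/s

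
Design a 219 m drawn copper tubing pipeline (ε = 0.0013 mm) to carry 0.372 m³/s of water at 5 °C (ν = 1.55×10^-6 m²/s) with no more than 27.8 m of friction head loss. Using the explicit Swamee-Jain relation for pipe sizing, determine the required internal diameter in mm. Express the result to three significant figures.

Swamee-Jain (Type III): D = 0.66·[ε^1.25·(LQ²/(gh_f))^4.75 + ν·Q^9.4·(L/(gh_f))^5.2]^0.04
LQ²/(gh_f) = 0.1111; L/(gh_f) = 0.8030
Term 1 = ε^1.25·(…)^4.75 = 1.29×10^-12; Term 2 = ν·Q^9.4·(…)^5.2 = 4.55×10^-11
D = 0.66·(1.29×10^-12 + 4.55×10^-11)^0.04 = 0.2549 m = 255 mm
Check: V = 7.29 m/s, Re = 1.20×10^6, f = 0.01140, h_f = 26.5 m ≈ 27.8 m ✓

D ≈ 255 mm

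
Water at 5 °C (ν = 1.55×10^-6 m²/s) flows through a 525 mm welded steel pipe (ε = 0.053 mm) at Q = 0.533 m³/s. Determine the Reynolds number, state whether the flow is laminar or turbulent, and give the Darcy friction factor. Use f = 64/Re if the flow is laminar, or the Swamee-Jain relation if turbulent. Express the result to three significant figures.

Re ≈ 8.34×10^5; turbulent; f ≈ 0.0137

V = 4Q/(πD²) = 2.462 m/s
Re = VD/ν = 2.462·0.525/1.55×10^-6 = 8.34×10^5
Re > 4000 → turbulent; ε/D = 1.01×10^-4
Swamee-Jain: f = 0.01374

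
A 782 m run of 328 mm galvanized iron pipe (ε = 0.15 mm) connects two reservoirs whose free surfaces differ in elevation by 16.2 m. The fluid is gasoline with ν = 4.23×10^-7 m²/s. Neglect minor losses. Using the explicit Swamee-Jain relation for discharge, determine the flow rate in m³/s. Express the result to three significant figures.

Q ≈ 0.239 m³/s

Swamee-Jain (Type II): Q = -0.965·√(gD⁵h_f/L)·ln[ε/(3.7D) + √(3.17ν²L/(gD³h_f))]
√(gD⁵h_f/L) = √(9.81·0.328⁵·16.2/782) = 0.02778
ε/(3.7D) = 1.24×10^-4; √(3.17ν²L/(gD³h_f)) = 8.89×10^-6
Q = -0.965·0.02778·ln(1.325×10^-4) = 0.2393 m³/s
Check: V = 2.83 m/s, Re = 2.20×10^6, f = 0.01669, h_f = 16.3 m ≈ 16.2 m ✓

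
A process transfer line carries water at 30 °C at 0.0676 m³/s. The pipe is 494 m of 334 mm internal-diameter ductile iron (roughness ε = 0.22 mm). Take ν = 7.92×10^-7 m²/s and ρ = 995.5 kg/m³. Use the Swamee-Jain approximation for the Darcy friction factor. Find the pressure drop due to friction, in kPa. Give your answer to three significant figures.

V = 4Q/(πD²) = 4·0.0676/(π·0.334²) = 0.7715 m/s
Re = VD/ν = 0.7715·0.334/7.92×10^-7 = 3.25×10^5 → turbulent
ε/D = 0.22/334 = 6.59×10^-4
Swamee-Jain: f = 0.01909
h_f = f(L/D)V²/(2g) = 0.01909·(494/0.334)·0.7715²/(2·9.81) = 0.8569 m
Δp = ρg·h_f = 995.5·9.81·0.8569 = 8.368 kPa

Δp ≈ 8.37 kPa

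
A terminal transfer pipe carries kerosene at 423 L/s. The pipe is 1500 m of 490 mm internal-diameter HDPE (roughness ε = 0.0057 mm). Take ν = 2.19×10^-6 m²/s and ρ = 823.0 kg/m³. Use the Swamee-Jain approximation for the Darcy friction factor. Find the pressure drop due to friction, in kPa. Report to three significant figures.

V = 4Q/(πD²) = 4·0.423/(π·0.490²) = 2.243 m/s
Re = VD/ν = 2.243·0.490/2.19×10^-6 = 5.02×10^5 → turbulent
ε/D = 0.0057/490 = 1.16×10^-5
Swamee-Jain: f = 0.01327
h_f = f(L/D)V²/(2g) = 0.01327·(1500/0.490)·2.243²/(2·9.81) = 10.42 m
Δp = ρg·h_f = 823.0·9.81·10.42 = 84.10 kPa

Δp ≈ 84.1 kPa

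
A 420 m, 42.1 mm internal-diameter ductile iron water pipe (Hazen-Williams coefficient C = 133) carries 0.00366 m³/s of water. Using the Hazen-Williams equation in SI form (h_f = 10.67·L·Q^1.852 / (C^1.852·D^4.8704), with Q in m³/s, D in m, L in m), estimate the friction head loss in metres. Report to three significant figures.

h_f = 10.67·420·0.00366^1.852 / (133^1.852·0.0421^4.8704) = 80.52 m

h_f ≈ 80.5 m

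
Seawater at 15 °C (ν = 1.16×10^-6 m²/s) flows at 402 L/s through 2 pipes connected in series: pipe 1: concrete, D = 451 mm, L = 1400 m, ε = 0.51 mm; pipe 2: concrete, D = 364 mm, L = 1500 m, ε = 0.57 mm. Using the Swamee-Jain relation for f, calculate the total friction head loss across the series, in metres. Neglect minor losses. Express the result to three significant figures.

H ≈ 90.3 m

Pipe 1: V = 2.516 m/s, Re = 9.78×10^5, ε/D = 0.00113, f = 0.02061, h_1 = f(L/D)V²/2g = 20.65 m
Pipe 2: V = 3.863 m/s, Re = 1.21×10^6, ε/D = 0.00157, f = 0.02222, h_2 = f(L/D)V²/2g = 69.65 m
Series → Q common, losses add: H = Σh = 90.30 m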